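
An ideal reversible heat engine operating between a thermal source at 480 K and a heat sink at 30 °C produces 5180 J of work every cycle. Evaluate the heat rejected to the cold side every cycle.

Q_C ≈ 8879 J

T_C = 30 °C → 30 + 273.15 = 303.15 K.
Carnot efficiency: η = 1 − T_C/T_H = 1 − 303.15/480.00 = 0.3684.
Since Q_C/Q_H = T_C/T_H and Q_H = W/η, Q_C = W·T_C/(T_H − T_C) = 5180 × 303.15/176.85 = 8879 J.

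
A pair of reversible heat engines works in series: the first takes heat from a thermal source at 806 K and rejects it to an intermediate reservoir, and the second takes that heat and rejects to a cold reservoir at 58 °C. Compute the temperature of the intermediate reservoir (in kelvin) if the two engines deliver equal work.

T_C = 58 °C → 58 + 273.15 = 331.15 K.
For reversible stages Q_m = Q_H·(T_m/T_H). Setting W₁ = Q_H(1 − T_m/T_H) equal to W₂ = Q_m(1 − T_C/T_m) = Q_H·(T_m − T_C)/T_H gives T_H − T_m = T_m − T_C, so T_m = (T_H + T_C)/2 = (806.00 + 331.15)/2 = 569 K.

T_m ≈ 569 K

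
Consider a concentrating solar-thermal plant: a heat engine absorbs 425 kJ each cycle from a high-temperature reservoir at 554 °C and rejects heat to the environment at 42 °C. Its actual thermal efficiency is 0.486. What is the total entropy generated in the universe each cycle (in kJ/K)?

ΔS_univ ≈ 0.179 kJ/K

T_H = 554 °C → 554 + 273.15 = 827.15 K.
T_C = 42 °C → 42 + 273.15 = 315.15 K.
W = η·Q_H = 0.486 × 425 = 206.5 kJ, so Q_C = Q_H − W = 218.5 kJ.
The hot reservoir loses entropy Q_H/T_H = 425/827.15 = 0.5138 kJ/K; the cold reservoir gains Q_C/T_C = 218.5/315.15 = 0.6932 kJ/K.
ΔS_univ = −Q_H/T_H + Q_C/T_C = 0.179 kJ/K (> 0, since η = 0.486 < η_Carnot = 0.619).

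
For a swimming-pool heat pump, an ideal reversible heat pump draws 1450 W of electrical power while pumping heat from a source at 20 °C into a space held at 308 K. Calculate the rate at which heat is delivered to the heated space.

T_C = 20 °C → 20 + 273.15 = 293.15 K.
Reversible heating COP: COP_HP = T_H/(T_H − T_C) = 308.00/14.85 = 20.7407.
Q_H = COP_HP · W = 20.7407 × 1450 = 30100 W.

Q̇_H ≈ 30100 W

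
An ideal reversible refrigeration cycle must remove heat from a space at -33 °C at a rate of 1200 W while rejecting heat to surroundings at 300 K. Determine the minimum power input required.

Ẇ_in ≈ 299 W

T_C = -33 °C → -33 + 273.15 = 240.15 K.
For a reversible refrigerator, COP_R = T_C/(T_H − T_C) = 240.15/59.85 = 4.0125.
W = Q_C/COP_R = 1200/4.0125 = 299 W.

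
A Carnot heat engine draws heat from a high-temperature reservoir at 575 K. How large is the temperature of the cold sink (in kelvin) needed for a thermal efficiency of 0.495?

From η = 1 − T_C/T_H, T_C = T_H·(1 − η) = 575.00 × (1 − 0.495) = 290 K.

T_C ≈ 290 K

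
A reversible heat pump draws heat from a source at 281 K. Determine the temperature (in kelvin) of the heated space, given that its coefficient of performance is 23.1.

T_H ≈ 294 K

COP_HP = T_H/(T_H − T_C) ⇒ T_H = T_C·COP_HP/(COP_HP − 1) = 281.00 × 23.1/(23.1 − 1) = 294 K.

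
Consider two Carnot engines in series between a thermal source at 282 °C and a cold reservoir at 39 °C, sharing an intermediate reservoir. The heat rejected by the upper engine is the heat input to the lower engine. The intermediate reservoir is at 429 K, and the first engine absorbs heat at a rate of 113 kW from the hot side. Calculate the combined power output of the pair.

T_H = 282 °C → 282 + 273.15 = 555.15 K.
T_C = 39 °C → 39 + 273.15 = 312.15 K.
Two reversible stages in series are equivalent to a single Carnot engine between T_H and T_C, so η_total = 1 − T_C/T_H = 1 − 312.15/555.15 = 0.4377.
W_total = η_total · Q_H = 0.4377 × 113 = 49.5 kW.

Ẇ_total ≈ 49.5 kW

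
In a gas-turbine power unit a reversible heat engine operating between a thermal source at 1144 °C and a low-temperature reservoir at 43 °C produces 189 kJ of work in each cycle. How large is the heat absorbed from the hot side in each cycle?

Q_H ≈ 243 kJ

T_H = 1144 °C → 1144 + 273.15 = 1417.15 K.
T_C = 43 °C → 43 + 273.15 = 316.15 K.
η_rev = 1 − T_C/T_H = 1 − 316.15/1417.15 = 0.7769.
Q_H = W/η = 189/0.7769 = 243 kJ.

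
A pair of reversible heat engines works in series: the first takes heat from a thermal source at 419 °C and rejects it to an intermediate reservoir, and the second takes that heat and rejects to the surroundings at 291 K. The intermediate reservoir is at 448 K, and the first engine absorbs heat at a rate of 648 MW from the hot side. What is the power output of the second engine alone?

Ẇ₂ ≈ 147 MW

T_H = 419 °C → 419 + 273.15 = 692.15 K.
Heat entering the second stage: Q_m = Q_H·(T_m/T_H) = 648 × 448.00/692.15 = 419 MW.
Second-stage efficiency η₂ = 1 − T_C/T_m = 1 − 291.00/448.00 = 0.3504, so W₂ = η₂·Q_m = 147 MW.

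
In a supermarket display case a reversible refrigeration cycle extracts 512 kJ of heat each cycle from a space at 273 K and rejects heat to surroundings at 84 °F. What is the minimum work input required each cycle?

T_H = 84 °F → (84 − 32) × 5/9 = 28.89 °C = 302.04 K.
For a reversible refrigerator, COP_R = T_C/(T_H − T_C) = 273.00/29.04 = 9.4012.
W = Q_C/COP_R = 512/9.4012 = 54.5 kJ.

W_in ≈ 54.5 kJ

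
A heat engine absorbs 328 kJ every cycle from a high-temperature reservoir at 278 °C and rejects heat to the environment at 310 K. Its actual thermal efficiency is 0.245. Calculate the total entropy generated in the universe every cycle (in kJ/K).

T_H = 278 °C → 278 + 273.15 = 551.15 K.
W = η·Q_H = 0.245 × 328 = 80.36 kJ, so Q_C = Q_H − W = 247.6 kJ.
Reservoir entropy changes: ΔS_H = −Q_H/T_H = −328/551.15 = -0.5951 kJ/K and ΔS_C = +Q_C/T_C = 247.6/310.00 = 0.7988 kJ/K.
ΔS_univ = −Q_H/T_H + Q_C/T_C = 0.2037 kJ/K (> 0, since η = 0.245 < η_Carnot = 0.438).

ΔS_univ ≈ 0.2037 kJ/K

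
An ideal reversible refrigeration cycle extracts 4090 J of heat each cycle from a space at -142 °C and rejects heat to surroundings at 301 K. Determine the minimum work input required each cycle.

T_C = -142 °C → -142 + 273.15 = 131.15 K.
The reversible coefficient of performance is COP_R = T_C/(T_H − T_C) = 131.15/169.85 = 0.7722.
W = Q_C/COP_R = 4090/0.7722 = 5297 J.

W_in ≈ 5297 J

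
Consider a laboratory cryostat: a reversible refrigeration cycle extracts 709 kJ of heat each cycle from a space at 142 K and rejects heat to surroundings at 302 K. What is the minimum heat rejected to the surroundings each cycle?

Q_H ≈ 1508 kJ

For a reversible cycle Q_H/Q_C = T_H/T_C, so Q_H = Q_C·T_H/T_C = 709 × 302.00/142.00 = 1508 kJ.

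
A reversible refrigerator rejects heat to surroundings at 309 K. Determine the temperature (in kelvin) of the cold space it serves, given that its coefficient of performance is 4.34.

COP_R = T_C/(T_H − T_C) ⇒ T_C = T_H·COP_R/(1 + COP_R) = 309.00 × 4.34/(1 + 4.34) = 251.1 K.

T_C ≈ 251.1 K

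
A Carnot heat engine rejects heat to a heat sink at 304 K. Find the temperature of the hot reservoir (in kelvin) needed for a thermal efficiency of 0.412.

T_H ≈ 517 K

From η = 1 − T_C/T_H, solving for T_H gives T_H = T_C/(1 − η) = 304.00/(1 − 0.412) = 517 K.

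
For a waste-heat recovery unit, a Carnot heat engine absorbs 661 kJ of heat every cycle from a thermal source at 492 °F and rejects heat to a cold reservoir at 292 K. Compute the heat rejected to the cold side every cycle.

T_H = 492 °F → (492 − 32) × 5/9 = 255.56 °C = 528.71 K.
η_rev = 1 − T_C/T_H = 1 − 292.00/528.71 = 0.4477.
For a reversible cycle Q_C/Q_H = T_C/T_H, so Q_C = 661 × 292.00/528.71 = 365 kJ.

Q_C ≈ 365 kJ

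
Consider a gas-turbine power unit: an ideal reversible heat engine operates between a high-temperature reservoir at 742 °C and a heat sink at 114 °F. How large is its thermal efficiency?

T_H = 742 °C → 742 + 273.15 = 1015.15 K.
T_C = 114 °F → (114 − 32) × 5/9 = 45.56 °C = 318.71 K.
η_rev = 1 − T_C/T_H = 1 − 318.71/1015.15 = 0.686.

η ≈ 0.686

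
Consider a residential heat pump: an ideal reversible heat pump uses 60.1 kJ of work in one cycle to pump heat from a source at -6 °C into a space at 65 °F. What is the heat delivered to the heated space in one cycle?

Q_H ≈ 719.9 kJ

T_H = 65 °F → (65 − 32) × 5/9 = 18.33 °C = 291.48 K.
T_C = -6 °C → -6 + 273.15 = 267.15 K.
COP_HP = T_H/(T_H − T_C) = 291.48/24.33 = 11.9788.
Q_H = COP_HP · W = 11.9788 × 60.1 = 719.9 kJ.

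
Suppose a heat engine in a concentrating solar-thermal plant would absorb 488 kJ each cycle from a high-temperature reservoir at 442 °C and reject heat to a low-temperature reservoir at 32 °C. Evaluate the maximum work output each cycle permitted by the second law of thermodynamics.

W_max ≈ 280 kJ

T_H = 442 °C → 442 + 273.15 = 715.15 K.
T_C = 32 °C → 32 + 273.15 = 305.15 K.
By the Carnot theorem, η_max = 1 − T_C/T_H = 1 − 305.15/715.15 = 0.5733.
W_max = η_max · Q_H = 0.5733 × 488 = 280 kJ.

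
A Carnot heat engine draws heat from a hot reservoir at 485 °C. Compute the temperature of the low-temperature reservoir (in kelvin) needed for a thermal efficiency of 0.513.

T_H = 485 °C → 485 + 273.15 = 758.15 K.
From η = 1 − T_C/T_H, T_C = T_H·(1 − η) = 758.15 × (1 − 0.513) = 369 K.

T_C ≈ 369 K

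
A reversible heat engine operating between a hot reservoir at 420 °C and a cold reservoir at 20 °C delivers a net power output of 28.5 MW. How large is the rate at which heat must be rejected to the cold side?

Q̇_C ≈ 20.89 MW

T_H = 420 °C → 420 + 273.15 = 693.15 K.
T_C = 20 °C → 20 + 273.15 = 293.15 K.
The Carnot efficiency is η = 1 − T_C/T_H = 1 − 293.15/693.15 = 0.5771.
Since Q_C/Q_H = T_C/T_H and Q_H = W/η, Q_C = W·T_C/(T_H − T_C) = 28.5 × 293.15/400.00 = 20.89 MW.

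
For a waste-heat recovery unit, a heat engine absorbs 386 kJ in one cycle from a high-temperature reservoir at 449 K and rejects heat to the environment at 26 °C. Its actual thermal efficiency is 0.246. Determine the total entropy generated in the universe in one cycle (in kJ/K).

T_C = 26 °C → 26 + 273.15 = 299.15 K.
W = η·Q_H = 0.246 × 386 = 94.96 kJ, so Q_C = Q_H − W = 291.0 kJ.
The hot reservoir loses entropy Q_H/T_H = 386/449.00 = 0.8597 kJ/K; the cold reservoir gains Q_C/T_C = 291.0/299.15 = 0.9729 kJ/K.
ΔS_univ = −Q_H/T_H + Q_C/T_C = 0.1132 kJ/K (> 0, since η = 0.246 < η_Carnot = 0.334).

ΔS_univ ≈ 0.1132 kJ/K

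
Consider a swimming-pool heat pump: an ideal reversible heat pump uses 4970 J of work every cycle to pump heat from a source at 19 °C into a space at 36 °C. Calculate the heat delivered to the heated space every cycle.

T_H = 36 °C → 36 + 273.15 = 309.15 K.
T_C = 19 °C → 19 + 273.15 = 292.15 K.
The Carnot heat-pump COP is COP_HP = T_H/(T_H − T_C) = 309.15/17.00 = 18.1853.
Q_H = COP_HP · W = 18.1853 × 4970 = 90400 J.

Q_H ≈ 90400 J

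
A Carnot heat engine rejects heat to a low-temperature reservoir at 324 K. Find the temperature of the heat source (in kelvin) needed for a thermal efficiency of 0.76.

From η = 1 − T_C/T_H, solving for T_H gives T_H = T_C/(1 − η) = 324.00/(1 − 0.76) = 1350 K.

T_H ≈ 1350 K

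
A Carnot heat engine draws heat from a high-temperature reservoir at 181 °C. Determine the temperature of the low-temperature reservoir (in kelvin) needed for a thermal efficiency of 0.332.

T_C ≈ 303.4 K

T_H = 181 °C → 181 + 273.15 = 454.15 K.
From η = 1 − T_C/T_H, T_C = T_H·(1 − η) = 454.15 × (1 − 0.332) = 303.4 K.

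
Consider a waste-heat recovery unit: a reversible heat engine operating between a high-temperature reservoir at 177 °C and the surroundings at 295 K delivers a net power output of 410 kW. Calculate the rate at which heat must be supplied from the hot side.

Q̇_H ≈ 1190 kW

T_H = 177 °C → 177 + 273.15 = 450.15 K.
Carnot efficiency: η = 1 − T_C/T_H = 1 − 295.00/450.15 = 0.3447.
Q_H = W/η = 410/0.3447 = 1190 kW.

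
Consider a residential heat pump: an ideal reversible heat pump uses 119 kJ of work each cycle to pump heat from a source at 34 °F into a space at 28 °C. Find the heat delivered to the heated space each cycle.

T_H = 28 °C → 28 + 273.15 = 301.15 K.
T_C = 34 °F → (34 − 32) × 5/9 = 1.11 °C = 274.26 K.
Reversible heating COP: COP_HP = T_H/(T_H − T_C) = 301.15/26.89 = 11.1998.
Q_H = COP_HP · W = 11.1998 × 119 = 1330 kJ.

Q_H ≈ 1330 kJ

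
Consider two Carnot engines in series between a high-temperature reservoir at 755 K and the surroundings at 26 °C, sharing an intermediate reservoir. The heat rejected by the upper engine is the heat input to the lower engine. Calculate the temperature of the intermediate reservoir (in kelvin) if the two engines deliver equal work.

T_m ≈ 527 K

T_C = 26 °C → 26 + 273.15 = 299.15 K.
For reversible stages Q_m = Q_H·(T_m/T_H). Setting W₁ = Q_H(1 − T_m/T_H) equal to W₂ = Q_m(1 − T_C/T_m) = Q_H·(T_m − T_C)/T_H gives T_H − T_m = T_m − T_C, so T_m = (T_H + T_C)/2 = (755.00 + 299.15)/2 = 527 K.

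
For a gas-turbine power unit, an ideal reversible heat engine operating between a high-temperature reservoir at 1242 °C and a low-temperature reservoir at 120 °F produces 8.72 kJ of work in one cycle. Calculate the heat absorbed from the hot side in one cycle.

Q_H ≈ 11.07 kJ

T_H = 1242 °C → 1242 + 273.15 = 1515.15 K.
T_C = 120 °F → (120 − 32) × 5/9 = 48.89 °C = 322.04 K.
For a reversible engine, η = 1 − T_C/T_H = 1 − 322.04/1515.15 = 0.7875.
Q_H = W/η = 8.72/0.7875 = 11.07 kJ.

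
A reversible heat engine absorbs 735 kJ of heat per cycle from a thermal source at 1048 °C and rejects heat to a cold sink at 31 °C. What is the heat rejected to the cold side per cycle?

Q_C ≈ 169 kJ

T_H = 1048 °C → 1048 + 273.15 = 1321.15 K.
T_C = 31 °C → 31 + 273.15 = 304.15 K.
Carnot efficiency: η = 1 − T_C/T_H = 1 − 304.15/1321.15 = 0.7698.
For a reversible cycle Q_C/Q_H = T_C/T_H, so Q_C = 735 × 304.15/1321.15 = 169 kJ.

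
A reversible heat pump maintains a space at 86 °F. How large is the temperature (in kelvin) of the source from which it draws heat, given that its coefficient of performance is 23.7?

T_H = 86 °F → (86 − 32) × 5/9 = 30.00 °C = 303.15 K.
COP_HP = T_H/(T_H − T_C) ⇒ T_C = T_H·(COP_HP − 1)/COP_HP = 303.15 × (23.7 − 1)/23.7 = 290 K.

T_C ≈ 290 K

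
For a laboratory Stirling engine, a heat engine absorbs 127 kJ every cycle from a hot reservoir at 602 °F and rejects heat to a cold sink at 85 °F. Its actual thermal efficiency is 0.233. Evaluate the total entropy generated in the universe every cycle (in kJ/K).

ΔS_univ ≈ 0.107 kJ/K

T_H = 602 °F → (602 − 32) × 5/9 = 316.67 °C = 589.82 K.
T_C = 85 °F → (85 − 32) × 5/9 = 29.44 °C = 302.59 K.
W = η·Q_H = 0.233 × 127 = 29.59 kJ, so Q_C = Q_H − W = 97.41 kJ.
Entropy balance on the reservoirs: −Q_H/T_H = -0.2153 kJ/K, +Q_C/T_C = 0.3219 kJ/K.
ΔS_univ = −Q_H/T_H + Q_C/T_C = 0.107 kJ/K (> 0, since η = 0.233 < η_Carnot = 0.487).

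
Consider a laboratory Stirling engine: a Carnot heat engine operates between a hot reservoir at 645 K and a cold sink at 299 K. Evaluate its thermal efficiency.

η ≈ 0.536

Since the cycle is reversible, η = 1 − T_C/T_H = 1 − 299.00/645.00 = 0.536.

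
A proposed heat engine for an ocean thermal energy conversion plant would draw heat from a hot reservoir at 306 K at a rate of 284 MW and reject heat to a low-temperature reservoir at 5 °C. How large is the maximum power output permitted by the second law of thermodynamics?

T_C = 5 °C → 5 + 273.15 = 278.15 K.
The second-law ceiling is the Carnot efficiency, η_max = 1 − T_C/T_H = 1 − 278.15/306.00 = 0.0910.
W_max = η_max · Q_H = 0.0910 × 284 = 25.8 MW.

Ẇ_max ≈ 25.8 MW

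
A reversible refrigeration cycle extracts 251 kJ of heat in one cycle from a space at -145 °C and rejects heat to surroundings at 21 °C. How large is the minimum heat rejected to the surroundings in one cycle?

T_H = 21 °C → 21 + 273.15 = 294.15 K.
T_C = -145 °C → -145 + 273.15 = 128.15 K.
For a reversible cycle Q_H/Q_C = T_H/T_C, so Q_H = Q_C·T_H/T_C = 251 × 294.15/128.15 = 576 kJ.

Q_H ≈ 576 kJ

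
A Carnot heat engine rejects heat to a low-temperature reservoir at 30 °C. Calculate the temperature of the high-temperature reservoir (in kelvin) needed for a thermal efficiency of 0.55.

T_C = 30 °C → 30 + 273.15 = 303.15 K.
From η = 1 − T_C/T_H, solving for T_H gives T_H = T_C/(1 − η) = 303.15/(1 − 0.55) = 674 K.

T_H ≈ 674 K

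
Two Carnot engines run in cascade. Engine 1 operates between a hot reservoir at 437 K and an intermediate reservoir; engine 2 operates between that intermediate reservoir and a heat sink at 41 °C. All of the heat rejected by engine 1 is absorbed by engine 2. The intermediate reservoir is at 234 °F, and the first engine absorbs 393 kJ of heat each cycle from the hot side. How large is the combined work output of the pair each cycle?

T_C = 41 °C → 41 + 273.15 = 314.15 K.
Two reversible stages in series are equivalent to a single Carnot engine between T_H and T_C, so η_total = 1 − T_C/T_H = 1 − 314.15/437.00 = 0.2811.
W_total = η_total · Q_H = 0.2811 × 393 = 110 kJ.

W_total ≈ 110 kJ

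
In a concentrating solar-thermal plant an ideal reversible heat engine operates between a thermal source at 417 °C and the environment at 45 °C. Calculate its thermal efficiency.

η ≈ 0.5390

T_H = 417 °C → 417 + 273.15 = 690.15 K.
T_C = 45 °C → 45 + 273.15 = 318.15 K.
Since the cycle is reversible, η = 1 − T_C/T_H = 1 − 318.15/690.15 = 0.5390.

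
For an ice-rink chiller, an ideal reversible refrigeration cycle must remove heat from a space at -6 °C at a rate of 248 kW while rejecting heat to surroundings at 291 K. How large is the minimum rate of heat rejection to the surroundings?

Q̇_H ≈ 270 kW

T_C = -6 °C → -6 + 273.15 = 267.15 K.
For a reversible cycle Q_H/Q_C = T_H/T_C, so Q_H = Q_C·T_H/T_C = 248 × 291.00/267.15 = 270 kW.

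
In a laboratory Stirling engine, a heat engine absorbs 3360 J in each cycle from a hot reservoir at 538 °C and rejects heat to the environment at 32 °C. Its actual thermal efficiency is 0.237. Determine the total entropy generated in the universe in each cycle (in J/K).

ΔS_univ ≈ 4.259 J/K

T_H = 538 °C → 538 + 273.15 = 811.15 K.
T_C = 32 °C → 32 + 273.15 = 305.15 K.
W = η·Q_H = 0.237 × 3360 = 796.3 J, so Q_C = Q_H − W = 2564 J.
The hot reservoir loses entropy Q_H/T_H = 3360/811.15 = 4.142 J/K; the cold reservoir gains Q_C/T_C = 2564/305.15 = 8.401 J/K.
ΔS_univ = −Q_H/T_H + Q_C/T_C = 4.259 J/K (> 0, since η = 0.237 < η_Carnot = 0.624).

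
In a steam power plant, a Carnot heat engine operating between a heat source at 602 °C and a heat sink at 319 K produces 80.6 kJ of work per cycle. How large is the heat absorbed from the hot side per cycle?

T_H = 602 °C → 602 + 273.15 = 875.15 K.
Carnot efficiency: η = 1 − T_C/T_H = 1 − 319.00/875.15 = 0.6355.
Q_H = W/η = 80.6/0.6355 = 127 kJ.

Q_H ≈ 127 kJ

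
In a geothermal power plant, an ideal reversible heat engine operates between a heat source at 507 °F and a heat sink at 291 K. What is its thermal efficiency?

T_H = 507 °F → (507 − 32) × 5/9 = 263.89 °C = 537.04 K.
Since the cycle is reversible, η = 1 − T_C/T_H = 1 − 291.00/537.04 = 0.4581.

η ≈ 0.4581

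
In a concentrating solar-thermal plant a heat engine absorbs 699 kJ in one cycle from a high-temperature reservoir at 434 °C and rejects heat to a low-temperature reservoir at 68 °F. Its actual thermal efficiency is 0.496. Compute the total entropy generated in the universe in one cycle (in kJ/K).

ΔS_univ ≈ 0.213 kJ/K

T_H = 434 °C → 434 + 273.15 = 707.15 K.
T_C = 68 °F → (68 − 32) × 5/9 = 20.00 °C = 293.15 K.
W = η·Q_H = 0.496 × 699 = 346.7 kJ, so Q_C = Q_H − W = 352.3 kJ.
The hot reservoir loses entropy Q_H/T_H = 699/707.15 = 0.9885 kJ/K; the cold reservoir gains Q_C/T_C = 352.3/293.15 = 1.202 kJ/K.
ΔS_univ = −Q_H/T_H + Q_C/T_C = 0.213 kJ/K (> 0, since η = 0.496 < η_Carnot = 0.585).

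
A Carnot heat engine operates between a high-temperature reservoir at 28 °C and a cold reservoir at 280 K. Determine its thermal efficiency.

T_H = 28 °C → 28 + 273.15 = 301.15 K.
For a reversible engine, η = 1 − T_C/T_H = 1 − 280.00/301.15 = 0.0702.

η ≈ 0.0702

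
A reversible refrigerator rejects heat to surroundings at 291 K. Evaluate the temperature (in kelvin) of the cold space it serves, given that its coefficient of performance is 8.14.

T_C ≈ 259.2 K

COP_R = T_C/(T_H − T_C) ⇒ T_C = T_H·COP_R/(1 + COP_R) = 291.00 × 8.14/(1 + 8.14) = 259.2 K.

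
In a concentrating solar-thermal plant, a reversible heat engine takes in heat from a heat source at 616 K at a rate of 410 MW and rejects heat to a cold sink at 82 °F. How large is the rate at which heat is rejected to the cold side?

T_C = 82 °F → (82 − 32) × 5/9 = 27.78 °C = 300.93 K.
Since the cycle is reversible, η = 1 − T_C/T_H = 1 − 300.93/616.00 = 0.5115.
For a reversible cycle Q_C/Q_H = T_C/T_H, so Q_C = 410 × 300.93/616.00 = 200.3 MW.

Q̇_C ≈ 200.3 MW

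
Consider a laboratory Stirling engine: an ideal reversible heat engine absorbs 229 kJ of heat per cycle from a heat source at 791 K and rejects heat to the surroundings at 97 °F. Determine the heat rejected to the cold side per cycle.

Q_C ≈ 89.5 kJ

T_C = 97 °F → (97 − 32) × 5/9 = 36.11 °C = 309.26 K.
For a reversible engine, η = 1 − T_C/T_H = 1 − 309.26/791.00 = 0.6090.
For a reversible cycle Q_C/Q_H = T_C/T_H, so Q_C = 229 × 309.26/791.00 = 89.5 kJ.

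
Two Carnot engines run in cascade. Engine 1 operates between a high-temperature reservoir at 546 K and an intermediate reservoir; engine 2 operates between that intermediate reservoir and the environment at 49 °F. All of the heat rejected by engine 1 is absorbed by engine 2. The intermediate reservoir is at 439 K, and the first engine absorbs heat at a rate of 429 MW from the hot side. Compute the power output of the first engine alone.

Ẇ₁ ≈ 84.1 MW

T_C = 49 °F → (49 − 32) × 5/9 = 9.44 °C = 282.59 K.
First-stage efficiency η₁ = 1 − T_m/T_H = 1 − 439.00/546.00 = 0.1960.
W₁ = η₁·Q_H = 0.1960 × 429 = 84.1 MW.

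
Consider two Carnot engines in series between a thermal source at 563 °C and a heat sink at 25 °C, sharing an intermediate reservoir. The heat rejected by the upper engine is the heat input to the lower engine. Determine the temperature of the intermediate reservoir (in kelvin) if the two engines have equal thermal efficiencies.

T_H = 563 °C → 563 + 273.15 = 836.15 K.
T_C = 25 °C → 25 + 273.15 = 298.15 K.
Equal efficiencies require 1 − T_m/T_H = 1 − T_C/T_m, i.e. T_m/T_H = T_C/T_m, so T_m = √(T_H·T_C) = √(836.15 × 298.15) = 499 K.

T_m ≈ 499 K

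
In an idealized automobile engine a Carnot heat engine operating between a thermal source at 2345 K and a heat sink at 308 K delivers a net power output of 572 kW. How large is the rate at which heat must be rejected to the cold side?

Carnot efficiency: η = 1 − T_C/T_H = 1 − 308.00/2345.00 = 0.8687.
Since Q_C/Q_H = T_C/T_H and Q_H = W/η, Q_C = W·T_C/(T_H − T_C) = 572 × 308.00/2037.00 = 86.5 kW.

Q̇_C ≈ 86.5 kW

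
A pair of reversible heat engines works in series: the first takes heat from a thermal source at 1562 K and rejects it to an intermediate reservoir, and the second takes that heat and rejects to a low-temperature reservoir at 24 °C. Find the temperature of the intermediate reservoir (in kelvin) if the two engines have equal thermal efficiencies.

T_m ≈ 681 K

T_C = 24 °C → 24 + 273.15 = 297.15 K.
Equal efficiencies require 1 − T_m/T_H = 1 − T_C/T_m, i.e. T_m/T_H = T_C/T_m, so T_m = √(T_H·T_C) = √(1562.00 × 297.15) = 681 K.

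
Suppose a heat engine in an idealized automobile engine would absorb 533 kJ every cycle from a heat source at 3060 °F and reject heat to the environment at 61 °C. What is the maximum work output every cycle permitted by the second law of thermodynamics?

W_max ≈ 442 kJ

T_H = 3060 °F → (3060 − 32) × 5/9 = 1682.22 °C = 1955.37 K.
T_C = 61 °C → 61 + 273.15 = 334.15 K.
The second-law ceiling is the Carnot efficiency, η_max = 1 − T_C/T_H = 1 − 334.15/1955.37 = 0.8291.
W_max = η_max · Q_H = 0.8291 × 533 = 442 kJ.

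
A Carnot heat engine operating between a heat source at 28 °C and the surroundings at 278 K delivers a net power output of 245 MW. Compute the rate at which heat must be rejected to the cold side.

T_H = 28 °C → 28 + 273.15 = 301.15 K.
The Carnot efficiency is η = 1 − T_C/T_H = 1 − 278.00/301.15 = 0.0769.
Since Q_C/Q_H = T_C/T_H and Q_H = W/η, Q_C = W·T_C/(T_H − T_C) = 245 × 278.00/23.15 = 2940 MW.

Q̇_C ≈ 2940 MW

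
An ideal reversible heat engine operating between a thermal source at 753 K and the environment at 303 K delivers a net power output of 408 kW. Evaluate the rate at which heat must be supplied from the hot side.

Q̇_H ≈ 683 kW

η_rev = 1 − T_C/T_H = 1 − 303.00/753.00 = 0.5976.
Q_H = W/η = 408/0.5976 = 683 kW.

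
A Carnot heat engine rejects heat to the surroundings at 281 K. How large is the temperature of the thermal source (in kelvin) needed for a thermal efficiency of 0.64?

T_H ≈ 781 K

From η = 1 − T_C/T_H, solving for T_H gives T_H = T_C/(1 − η) = 281.00/(1 − 0.64) = 781 K.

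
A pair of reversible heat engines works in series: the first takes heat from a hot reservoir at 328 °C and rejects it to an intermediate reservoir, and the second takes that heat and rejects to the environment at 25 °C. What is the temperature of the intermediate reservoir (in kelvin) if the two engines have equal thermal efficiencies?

T_m ≈ 423 K

T_H = 328 °C → 328 + 273.15 = 601.15 K.
T_C = 25 °C → 25 + 273.15 = 298.15 K.
Equal efficiencies require 1 − T_m/T_H = 1 − T_C/T_m, i.e. T_m/T_H = T_C/T_m, so T_m = √(T_H·T_C) = √(601.15 × 298.15) = 423 K.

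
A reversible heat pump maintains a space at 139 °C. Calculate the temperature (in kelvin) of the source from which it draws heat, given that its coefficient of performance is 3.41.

T_C ≈ 291 K

T_H = 139 °C → 139 + 273.15 = 412.15 K.
COP_HP = T_H/(T_H − T_C) ⇒ T_C = T_H·(COP_HP − 1)/COP_HP = 412.15 × (3.41 − 1)/3.41 = 291 K.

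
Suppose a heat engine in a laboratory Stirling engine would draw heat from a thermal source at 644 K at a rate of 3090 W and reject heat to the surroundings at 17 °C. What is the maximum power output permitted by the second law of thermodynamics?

Ẇ_max ≈ 1698 W

T_C = 17 °C → 17 + 273.15 = 290.15 K.
No engine can exceed the Carnot limit: η_max = 1 − T_C/T_H = 1 − 290.15/644.00 = 0.5495.
W_max = η_max · Q_H = 0.5495 × 3090 = 1698 W.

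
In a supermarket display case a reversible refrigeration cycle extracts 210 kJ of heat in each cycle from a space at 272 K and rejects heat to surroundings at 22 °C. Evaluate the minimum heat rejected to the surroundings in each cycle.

T_H = 22 °C → 22 + 273.15 = 295.15 K.
For a reversible cycle Q_H/Q_C = T_H/T_C, so Q_H = Q_C·T_H/T_C = 210 × 295.15/272.00 = 227.9 kJ.

Q_H ≈ 227.9 kJ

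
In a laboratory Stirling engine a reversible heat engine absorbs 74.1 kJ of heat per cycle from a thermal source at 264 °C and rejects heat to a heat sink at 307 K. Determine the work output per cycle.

T_H = 264 °C → 264 + 273.15 = 537.15 K.
Since the cycle is reversible, η = 1 − T_C/T_H = 1 − 307.00/537.15 = 0.4285.
W = η·Q_H = 0.4285 × 74.1 = 31.7 kJ.

W ≈ 31.7 kJ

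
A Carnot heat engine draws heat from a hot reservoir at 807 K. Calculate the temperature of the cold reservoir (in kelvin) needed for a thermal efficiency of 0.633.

From η = 1 − T_C/T_H, T_C = T_H·(1 − η) = 807.00 × (1 − 0.633) = 296 K.

T_C ≈ 296 K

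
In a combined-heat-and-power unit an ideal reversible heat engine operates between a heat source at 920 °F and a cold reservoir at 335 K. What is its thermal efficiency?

η ≈ 0.5629

T_H = 920 °F → (920 − 32) × 5/9 = 493.33 °C = 766.48 K.
Since the cycle is reversible, η = 1 − T_C/T_H = 1 − 335.00/766.48 = 0.5629.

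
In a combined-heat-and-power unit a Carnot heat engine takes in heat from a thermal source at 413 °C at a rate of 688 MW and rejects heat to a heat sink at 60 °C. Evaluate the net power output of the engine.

T_H = 413 °C → 413 + 273.15 = 686.15 K.
T_C = 60 °C → 60 + 273.15 = 333.15 K.
The Carnot efficiency is η = 1 − T_C/T_H = 1 − 333.15/686.15 = 0.5145.
W = η·Q_H = 0.5145 × 688 = 354.0 MW.

Ẇ ≈ 354.0 MW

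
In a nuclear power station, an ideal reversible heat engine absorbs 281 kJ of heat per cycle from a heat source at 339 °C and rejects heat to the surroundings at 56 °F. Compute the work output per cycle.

W ≈ 149.5 kJ

T_H = 339 °C → 339 + 273.15 = 612.15 K.
T_C = 56 °F → (56 − 32) × 5/9 = 13.33 °C = 286.48 K.
The Carnot efficiency is η = 1 − T_C/T_H = 1 − 286.48/612.15 = 0.5320.
W = η·Q_H = 0.5320 × 281 = 149.5 kJ.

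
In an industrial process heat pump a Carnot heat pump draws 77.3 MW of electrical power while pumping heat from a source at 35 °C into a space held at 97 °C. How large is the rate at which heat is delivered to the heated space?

T_H = 97 °C → 97 + 273.15 = 370.15 K.
T_C = 35 °C → 35 + 273.15 = 308.15 K.
For a reversible heat pump, COP_HP = T_H/(T_H − T_C) = 370.15/62.00 = 5.9702.
Q_H = COP_HP · W = 5.9702 × 77.3 = 461 MW.

Q̇_H ≈ 461 MW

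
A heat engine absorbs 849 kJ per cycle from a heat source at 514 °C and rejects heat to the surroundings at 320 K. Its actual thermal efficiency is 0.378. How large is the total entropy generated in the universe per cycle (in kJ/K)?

ΔS_univ ≈ 0.572 kJ/K

T_H = 514 °C → 514 + 273.15 = 787.15 K.
W = η·Q_H = 0.378 × 849 = 320.9 kJ, so Q_C = Q_H − W = 528.1 kJ.
Reservoir entropy changes: ΔS_H = −Q_H/T_H = −849/787.15 = -1.079 kJ/K and ΔS_C = +Q_C/T_C = 528.1/320.00 = 1.650 kJ/K.
ΔS_univ = −Q_H/T_H + Q_C/T_C = 0.572 kJ/K (> 0, since η = 0.378 < η_Carnot = 0.593).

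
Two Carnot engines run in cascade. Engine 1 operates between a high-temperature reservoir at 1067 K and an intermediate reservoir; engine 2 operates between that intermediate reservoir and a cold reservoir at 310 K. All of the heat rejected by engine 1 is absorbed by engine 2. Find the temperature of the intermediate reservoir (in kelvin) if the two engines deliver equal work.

T_m ≈ 688 K

For reversible stages Q_m = Q_H·(T_m/T_H). Setting W₁ = Q_H(1 − T_m/T_H) equal to W₂ = Q_m(1 − T_C/T_m) = Q_H·(T_m − T_C)/T_H gives T_H − T_m = T_m − T_C, so T_m = (T_H + T_C)/2 = (1067.00 + 310.00)/2 = 688 K.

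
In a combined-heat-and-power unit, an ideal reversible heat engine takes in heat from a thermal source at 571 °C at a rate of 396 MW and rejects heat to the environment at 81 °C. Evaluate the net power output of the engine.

T_H = 571 °C → 571 + 273.15 = 844.15 K.
T_C = 81 °C → 81 + 273.15 = 354.15 K.
η_rev = 1 − T_C/T_H = 1 − 354.15/844.15 = 0.5805.
W = η·Q_H = 0.5805 × 396 = 230 MW.

Ẇ ≈ 230 MW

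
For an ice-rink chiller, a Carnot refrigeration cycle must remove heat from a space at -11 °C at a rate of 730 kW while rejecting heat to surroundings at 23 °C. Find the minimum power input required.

Ẇ_in ≈ 94.7 kW

T_H = 23 °C → 23 + 273.15 = 296.15 K.
T_C = -11 °C → -11 + 273.15 = 262.15 K.
COP_R = T_C/(T_H − T_C) = 262.15/34.00 = 7.7103.
W = Q_C/COP_R = 730/7.7103 = 94.7 kW.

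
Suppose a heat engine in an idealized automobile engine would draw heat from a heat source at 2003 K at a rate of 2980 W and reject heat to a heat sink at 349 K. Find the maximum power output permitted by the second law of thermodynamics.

No engine can exceed the Carnot limit: η_max = 1 − T_C/T_H = 1 − 349.00/2003.00 = 0.8258.
W_max = η_max · Q_H = 0.8258 × 2980 = 2461 W.

Ẇ_max ≈ 2461 W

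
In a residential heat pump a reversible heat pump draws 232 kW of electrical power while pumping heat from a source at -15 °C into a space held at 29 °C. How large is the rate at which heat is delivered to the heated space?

T_H = 29 °C → 29 + 273.15 = 302.15 K.
T_C = -15 °C → -15 + 273.15 = 258.15 K.
For a reversible heat pump, COP_HP = T_H/(T_H − T_C) = 302.15/44.00 = 6.8670.
Q_H = COP_HP · W = 6.8670 × 232 = 1590 kW.

Q̇_H ≈ 1590 kW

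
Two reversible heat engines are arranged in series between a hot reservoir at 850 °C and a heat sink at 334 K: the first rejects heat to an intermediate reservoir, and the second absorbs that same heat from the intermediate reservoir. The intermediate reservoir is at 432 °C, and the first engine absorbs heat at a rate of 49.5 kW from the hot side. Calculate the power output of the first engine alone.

Ẇ₁ ≈ 18.4 kW

T_H = 850 °C → 850 + 273.15 = 1123.15 K.
T_m = 432 °C → 432 + 273.15 = 705.15 K.
First-stage efficiency η₁ = 1 − T_m/T_H = 1 − 705.15/1123.15 = 0.3722.
W₁ = η₁·Q_H = 0.3722 × 49.5 = 18.4 kW.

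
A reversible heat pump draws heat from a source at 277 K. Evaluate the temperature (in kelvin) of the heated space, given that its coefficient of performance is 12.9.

COP_HP = T_H/(T_H − T_C) ⇒ T_H = T_C·COP_HP/(COP_HP − 1) = 277.00 × 12.9/(12.9 − 1) = 300 K.

T_H ≈ 300 K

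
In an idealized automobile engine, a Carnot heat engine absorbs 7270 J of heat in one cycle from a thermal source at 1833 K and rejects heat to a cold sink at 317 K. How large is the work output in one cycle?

W ≈ 6013 J

η_rev = 1 − T_C/T_H = 1 − 317.00/1833.00 = 0.8271.
W = η·Q_H = 0.8271 × 7270 = 6013 J.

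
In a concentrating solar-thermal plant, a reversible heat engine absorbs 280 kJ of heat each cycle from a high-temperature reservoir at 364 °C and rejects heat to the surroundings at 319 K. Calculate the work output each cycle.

T_H = 364 °C → 364 + 273.15 = 637.15 K.
For a reversible engine, η = 1 − T_C/T_H = 1 − 319.00/637.15 = 0.4993.
W = η·Q_H = 0.4993 × 280 = 139.8 kJ.

W ≈ 139.8 kJ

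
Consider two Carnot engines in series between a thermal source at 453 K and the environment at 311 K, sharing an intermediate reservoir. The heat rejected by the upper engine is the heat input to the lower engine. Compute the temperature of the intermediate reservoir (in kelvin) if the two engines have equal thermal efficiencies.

Equal efficiencies require 1 − T_m/T_H = 1 − T_C/T_m, i.e. T_m/T_H = T_C/T_m, so T_m = √(T_H·T_C) = √(453.00 × 311.00) = 375 K.

T_m ≈ 375 K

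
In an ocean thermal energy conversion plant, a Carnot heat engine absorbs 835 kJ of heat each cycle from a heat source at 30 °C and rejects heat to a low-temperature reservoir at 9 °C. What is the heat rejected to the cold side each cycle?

T_H = 30 °C → 30 + 273.15 = 303.15 K.
T_C = 9 °C → 9 + 273.15 = 282.15 K.
For a reversible engine, η = 1 − T_C/T_H = 1 − 282.15/303.15 = 0.0693.
For a reversible cycle Q_C/Q_H = T_C/T_H, so Q_C = 835 × 282.15/303.15 = 777.2 kJ.

Q_C ≈ 777.2 kJ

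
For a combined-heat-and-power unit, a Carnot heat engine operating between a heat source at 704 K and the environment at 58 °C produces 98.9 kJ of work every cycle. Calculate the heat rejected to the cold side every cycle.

Q_C ≈ 87.8 kJ

T_C = 58 °C → 58 + 273.15 = 331.15 K.
Since the cycle is reversible, η = 1 − T_C/T_H = 1 − 331.15/704.00 = 0.5296.
Since Q_C/Q_H = T_C/T_H and Q_H = W/η, Q_C = W·T_C/(T_H − T_C) = 98.9 × 331.15/372.85 = 87.8 kJ.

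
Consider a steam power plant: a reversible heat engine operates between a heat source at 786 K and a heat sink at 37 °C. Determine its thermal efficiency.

η ≈ 0.6054

T_C = 37 °C → 37 + 273.15 = 310.15 K.
For a reversible engine, η = 1 − T_C/T_H = 1 − 310.15/786.00 = 0.6054.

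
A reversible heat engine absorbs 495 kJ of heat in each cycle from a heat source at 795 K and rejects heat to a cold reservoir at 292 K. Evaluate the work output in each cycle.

W ≈ 313 kJ

The Carnot efficiency is η = 1 − T_C/T_H = 1 − 292.00/795.00 = 0.6327.
W = η·Q_H = 0.6327 × 495 = 313 kJ.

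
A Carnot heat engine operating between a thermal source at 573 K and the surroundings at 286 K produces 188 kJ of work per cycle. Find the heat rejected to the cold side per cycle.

Q_C ≈ 187 kJ

Since the cycle is reversible, η = 1 − T_C/T_H = 1 − 286.00/573.00 = 0.5009.
Since Q_C/Q_H = T_C/T_H and Q_H = W/η, Q_C = W·T_C/(T_H − T_C) = 188 × 286.00/287.00 = 187 kJ.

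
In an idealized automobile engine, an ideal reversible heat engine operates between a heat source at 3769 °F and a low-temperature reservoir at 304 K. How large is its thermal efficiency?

η ≈ 0.871

T_H = 3769 °F → (3769 − 32) × 5/9 = 2076.11 °C = 2349.26 K.
Since the cycle is reversible, η = 1 − T_C/T_H = 1 − 304.00/2349.26 = 0.871.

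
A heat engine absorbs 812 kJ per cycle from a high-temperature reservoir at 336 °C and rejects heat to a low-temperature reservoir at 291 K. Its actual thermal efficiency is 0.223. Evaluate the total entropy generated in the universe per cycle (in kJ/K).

T_H = 336 °C → 336 + 273.15 = 609.15 K.
W = η·Q_H = 0.223 × 812 = 181.1 kJ, so Q_C = Q_H − W = 630.9 kJ.
Reservoir entropy changes: ΔS_H = −Q_H/T_H = −812/609.15 = -1.333 kJ/K and ΔS_C = +Q_C/T_C = 630.9/291.00 = 2.168 kJ/K.
ΔS_univ = −Q_H/T_H + Q_C/T_C = 0.8351 kJ/K (> 0, since η = 0.223 < η_Carnot = 0.522).

ΔS_univ ≈ 0.8351 kJ/K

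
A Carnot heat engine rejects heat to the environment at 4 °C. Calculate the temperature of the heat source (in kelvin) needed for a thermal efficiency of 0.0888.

T_C = 4 °C → 4 + 273.15 = 277.15 K.
From η = 1 − T_C/T_H, solving for T_H gives T_H = T_C/(1 − η) = 277.15/(1 − 0.0888) = 304 K.

T_H ≈ 304 K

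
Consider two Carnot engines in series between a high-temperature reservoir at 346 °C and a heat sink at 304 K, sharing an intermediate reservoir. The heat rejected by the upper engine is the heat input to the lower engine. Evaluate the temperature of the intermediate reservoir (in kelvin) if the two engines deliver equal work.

T_m ≈ 462 K

T_H = 346 °C → 346 + 273.15 = 619.15 K.
For reversible stages Q_m = Q_H·(T_m/T_H). Setting W₁ = Q_H(1 − T_m/T_H) equal to W₂ = Q_m(1 − T_C/T_m) = Q_H·(T_m − T_C)/T_H gives T_H − T_m = T_m − T_C, so T_m = (T_H + T_C)/2 = (619.15 + 304.00)/2 = 462 K.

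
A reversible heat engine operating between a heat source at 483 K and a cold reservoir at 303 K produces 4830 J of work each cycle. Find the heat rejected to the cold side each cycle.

Carnot efficiency: η = 1 − T_C/T_H = 1 − 303.00/483.00 = 0.3727.
Since Q_C/Q_H = T_C/T_H and Q_H = W/η, Q_C = W·T_C/(T_H − T_C) = 4830 × 303.00/180.00 = 8130 J.

Q_C ≈ 8130 J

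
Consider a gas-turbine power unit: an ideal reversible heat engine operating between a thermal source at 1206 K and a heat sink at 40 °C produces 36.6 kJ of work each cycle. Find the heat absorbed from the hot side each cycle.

T_C = 40 °C → 40 + 273.15 = 313.15 K.
The Carnot efficiency is η = 1 − T_C/T_H = 1 − 313.15/1206.00 = 0.7403.
Q_H = W/η = 36.6/0.7403 = 49.4 kJ.

Q_H ≈ 49.4 kJ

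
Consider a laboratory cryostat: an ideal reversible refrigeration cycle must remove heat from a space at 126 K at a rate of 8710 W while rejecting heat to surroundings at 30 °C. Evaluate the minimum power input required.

Ẇ_in ≈ 12200 W

T_H = 30 °C → 30 + 273.15 = 303.15 K.
The reversible coefficient of performance is COP_R = T_C/(T_H − T_C) = 126.00/177.15 = 0.7113.
W = Q_C/COP_R = 8710/0.7113 = 12200 W.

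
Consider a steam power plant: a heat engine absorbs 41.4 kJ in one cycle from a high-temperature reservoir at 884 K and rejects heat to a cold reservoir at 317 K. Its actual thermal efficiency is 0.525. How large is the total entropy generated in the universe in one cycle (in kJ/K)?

ΔS_univ ≈ 0.0152 kJ/K

W = η·Q_H = 0.525 × 41.4 = 21.73 kJ, so Q_C = Q_H − W = 19.66 kJ.
The hot reservoir loses entropy Q_H/T_H = 41.4/884.00 = 0.04683 kJ/K; the cold reservoir gains Q_C/T_C = 19.66/317.00 = 0.06203 kJ/K.
ΔS_univ = −Q_H/T_H + Q_C/T_C = 0.0152 kJ/K (> 0, since η = 0.525 < η_Carnot = 0.641).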